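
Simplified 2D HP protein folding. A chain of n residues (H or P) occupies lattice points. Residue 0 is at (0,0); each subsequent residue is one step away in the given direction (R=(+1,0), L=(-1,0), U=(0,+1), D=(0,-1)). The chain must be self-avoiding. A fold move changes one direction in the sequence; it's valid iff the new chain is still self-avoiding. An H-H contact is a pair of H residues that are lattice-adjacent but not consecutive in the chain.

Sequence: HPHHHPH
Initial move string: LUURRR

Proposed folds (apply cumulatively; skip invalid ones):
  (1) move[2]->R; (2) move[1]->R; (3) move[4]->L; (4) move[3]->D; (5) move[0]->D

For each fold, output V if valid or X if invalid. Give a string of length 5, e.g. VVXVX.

Answer: VXXXX

Derivation:
Initial: LUURRR -> [(0, 0), (-1, 0), (-1, 1), (-1, 2), (0, 2), (1, 2), (2, 2)]
Fold 1: move[2]->R => LURRRR VALID
Fold 2: move[1]->R => LRRRRR INVALID (collision), skipped
Fold 3: move[4]->L => LURRLR INVALID (collision), skipped
Fold 4: move[3]->D => LURDRR INVALID (collision), skipped
Fold 5: move[0]->D => DURRRR INVALID (collision), skipped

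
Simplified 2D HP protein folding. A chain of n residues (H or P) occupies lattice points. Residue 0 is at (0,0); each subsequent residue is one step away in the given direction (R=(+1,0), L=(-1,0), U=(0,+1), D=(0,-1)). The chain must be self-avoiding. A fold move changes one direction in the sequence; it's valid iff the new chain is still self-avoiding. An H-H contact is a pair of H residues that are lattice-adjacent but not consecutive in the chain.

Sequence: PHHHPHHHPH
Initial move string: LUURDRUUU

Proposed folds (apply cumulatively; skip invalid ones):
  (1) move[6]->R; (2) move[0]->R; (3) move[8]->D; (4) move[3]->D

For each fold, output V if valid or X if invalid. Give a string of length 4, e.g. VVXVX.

Initial: LUURDRUUU -> [(0, 0), (-1, 0), (-1, 1), (-1, 2), (0, 2), (0, 1), (1, 1), (1, 2), (1, 3), (1, 4)]
Fold 1: move[6]->R => LUURDRRUU VALID
Fold 2: move[0]->R => RUURDRRUU VALID
Fold 3: move[8]->D => RUURDRRUD INVALID (collision), skipped
Fold 4: move[3]->D => RUUDDRRUU INVALID (collision), skipped

Answer: VVXX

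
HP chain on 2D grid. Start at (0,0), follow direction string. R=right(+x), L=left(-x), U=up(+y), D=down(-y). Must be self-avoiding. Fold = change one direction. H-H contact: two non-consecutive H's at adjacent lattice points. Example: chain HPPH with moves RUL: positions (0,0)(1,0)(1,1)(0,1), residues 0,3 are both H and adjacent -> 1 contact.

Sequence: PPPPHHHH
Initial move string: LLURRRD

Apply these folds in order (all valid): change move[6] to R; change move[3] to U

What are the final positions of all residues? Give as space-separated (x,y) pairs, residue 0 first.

Answer: (0,0) (-1,0) (-2,0) (-2,1) (-2,2) (-1,2) (0,2) (1,2)

Derivation:
Initial moves: LLURRRD
Fold: move[6]->R => LLURRRR (positions: [(0, 0), (-1, 0), (-2, 0), (-2, 1), (-1, 1), (0, 1), (1, 1), (2, 1)])
Fold: move[3]->U => LLUURRR (positions: [(0, 0), (-1, 0), (-2, 0), (-2, 1), (-2, 2), (-1, 2), (0, 2), (1, 2)])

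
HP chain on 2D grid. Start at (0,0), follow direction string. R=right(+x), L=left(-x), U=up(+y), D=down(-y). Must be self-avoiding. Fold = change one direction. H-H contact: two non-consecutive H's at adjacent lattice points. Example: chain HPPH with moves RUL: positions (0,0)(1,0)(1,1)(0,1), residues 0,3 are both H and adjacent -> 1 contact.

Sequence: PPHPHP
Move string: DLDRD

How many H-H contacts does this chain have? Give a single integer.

Answer: 0

Derivation:
Positions: [(0, 0), (0, -1), (-1, -1), (-1, -2), (0, -2), (0, -3)]
No H-H contacts found.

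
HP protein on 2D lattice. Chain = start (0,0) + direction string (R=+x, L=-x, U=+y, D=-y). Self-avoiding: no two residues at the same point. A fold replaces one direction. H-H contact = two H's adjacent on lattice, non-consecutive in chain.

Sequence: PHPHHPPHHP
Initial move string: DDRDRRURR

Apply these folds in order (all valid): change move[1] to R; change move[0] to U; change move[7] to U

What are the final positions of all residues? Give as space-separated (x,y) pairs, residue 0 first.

Answer: (0,0) (0,1) (1,1) (2,1) (2,0) (3,0) (4,0) (4,1) (4,2) (5,2)

Derivation:
Initial moves: DDRDRRURR
Fold: move[1]->R => DRRDRRURR (positions: [(0, 0), (0, -1), (1, -1), (2, -1), (2, -2), (3, -2), (4, -2), (4, -1), (5, -1), (6, -1)])
Fold: move[0]->U => URRDRRURR (positions: [(0, 0), (0, 1), (1, 1), (2, 1), (2, 0), (3, 0), (4, 0), (4, 1), (5, 1), (6, 1)])
Fold: move[7]->U => URRDRRUUR (positions: [(0, 0), (0, 1), (1, 1), (2, 1), (2, 0), (3, 0), (4, 0), (4, 1), (4, 2), (5, 2)])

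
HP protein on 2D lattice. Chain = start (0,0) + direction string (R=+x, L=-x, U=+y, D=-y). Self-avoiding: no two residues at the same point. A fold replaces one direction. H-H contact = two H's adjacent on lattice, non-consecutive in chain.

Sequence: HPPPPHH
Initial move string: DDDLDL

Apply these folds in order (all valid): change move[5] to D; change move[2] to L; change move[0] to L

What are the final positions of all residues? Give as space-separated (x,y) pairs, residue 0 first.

Initial moves: DDDLDL
Fold: move[5]->D => DDDLDD (positions: [(0, 0), (0, -1), (0, -2), (0, -3), (-1, -3), (-1, -4), (-1, -5)])
Fold: move[2]->L => DDLLDD (positions: [(0, 0), (0, -1), (0, -2), (-1, -2), (-2, -2), (-2, -3), (-2, -4)])
Fold: move[0]->L => LDLLDD (positions: [(0, 0), (-1, 0), (-1, -1), (-2, -1), (-3, -1), (-3, -2), (-3, -3)])

Answer: (0,0) (-1,0) (-1,-1) (-2,-1) (-3,-1) (-3,-2) (-3,-3)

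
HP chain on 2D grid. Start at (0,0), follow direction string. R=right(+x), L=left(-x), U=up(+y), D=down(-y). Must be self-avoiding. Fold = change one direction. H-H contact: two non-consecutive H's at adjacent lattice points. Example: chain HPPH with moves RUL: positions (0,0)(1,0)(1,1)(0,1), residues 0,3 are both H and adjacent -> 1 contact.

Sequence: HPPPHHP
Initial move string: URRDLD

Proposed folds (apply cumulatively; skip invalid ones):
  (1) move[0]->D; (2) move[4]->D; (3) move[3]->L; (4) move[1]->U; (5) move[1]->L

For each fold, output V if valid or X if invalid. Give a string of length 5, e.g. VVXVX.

Initial: URRDLD -> [(0, 0), (0, 1), (1, 1), (2, 1), (2, 0), (1, 0), (1, -1)]
Fold 1: move[0]->D => DRRDLD VALID
Fold 2: move[4]->D => DRRDDD VALID
Fold 3: move[3]->L => DRRLDD INVALID (collision), skipped
Fold 4: move[1]->U => DURDDD INVALID (collision), skipped
Fold 5: move[1]->L => DLRDDD INVALID (collision), skipped

Answer: VVXXX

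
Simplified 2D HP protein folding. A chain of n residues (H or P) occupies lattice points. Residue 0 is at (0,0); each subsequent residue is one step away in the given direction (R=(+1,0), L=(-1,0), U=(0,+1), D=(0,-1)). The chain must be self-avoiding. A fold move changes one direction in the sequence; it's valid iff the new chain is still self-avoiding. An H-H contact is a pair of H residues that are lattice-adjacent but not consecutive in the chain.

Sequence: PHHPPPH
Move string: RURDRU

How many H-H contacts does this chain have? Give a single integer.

Positions: [(0, 0), (1, 0), (1, 1), (2, 1), (2, 0), (3, 0), (3, 1)]
No H-H contacts found.

Answer: 0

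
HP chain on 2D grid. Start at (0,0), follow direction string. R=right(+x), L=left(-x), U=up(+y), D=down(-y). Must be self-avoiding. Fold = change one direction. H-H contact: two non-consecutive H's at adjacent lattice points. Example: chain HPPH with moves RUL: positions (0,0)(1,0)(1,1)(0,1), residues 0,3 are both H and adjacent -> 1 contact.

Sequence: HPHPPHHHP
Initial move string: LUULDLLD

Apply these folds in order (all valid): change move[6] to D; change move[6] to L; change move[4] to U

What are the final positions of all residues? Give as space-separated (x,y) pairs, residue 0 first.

Initial moves: LUULDLLD
Fold: move[6]->D => LUULDLDD (positions: [(0, 0), (-1, 0), (-1, 1), (-1, 2), (-2, 2), (-2, 1), (-3, 1), (-3, 0), (-3, -1)])
Fold: move[6]->L => LUULDLLD (positions: [(0, 0), (-1, 0), (-1, 1), (-1, 2), (-2, 2), (-2, 1), (-3, 1), (-4, 1), (-4, 0)])
Fold: move[4]->U => LUULULLD (positions: [(0, 0), (-1, 0), (-1, 1), (-1, 2), (-2, 2), (-2, 3), (-3, 3), (-4, 3), (-4, 2)])

Answer: (0,0) (-1,0) (-1,1) (-1,2) (-2,2) (-2,3) (-3,3) (-4,3) (-4,2)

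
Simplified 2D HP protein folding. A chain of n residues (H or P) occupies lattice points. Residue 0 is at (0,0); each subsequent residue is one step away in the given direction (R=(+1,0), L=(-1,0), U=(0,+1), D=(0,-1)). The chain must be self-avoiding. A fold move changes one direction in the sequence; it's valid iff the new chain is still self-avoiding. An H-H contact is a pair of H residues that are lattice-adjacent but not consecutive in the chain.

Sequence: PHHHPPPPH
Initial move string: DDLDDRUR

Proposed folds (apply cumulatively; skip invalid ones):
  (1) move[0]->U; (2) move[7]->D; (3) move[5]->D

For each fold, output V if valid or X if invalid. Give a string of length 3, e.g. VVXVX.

Initial: DDLDDRUR -> [(0, 0), (0, -1), (0, -2), (-1, -2), (-1, -3), (-1, -4), (0, -4), (0, -3), (1, -3)]
Fold 1: move[0]->U => UDLDDRUR INVALID (collision), skipped
Fold 2: move[7]->D => DDLDDRUD INVALID (collision), skipped
Fold 3: move[5]->D => DDLDDDUR INVALID (collision), skipped

Answer: XXX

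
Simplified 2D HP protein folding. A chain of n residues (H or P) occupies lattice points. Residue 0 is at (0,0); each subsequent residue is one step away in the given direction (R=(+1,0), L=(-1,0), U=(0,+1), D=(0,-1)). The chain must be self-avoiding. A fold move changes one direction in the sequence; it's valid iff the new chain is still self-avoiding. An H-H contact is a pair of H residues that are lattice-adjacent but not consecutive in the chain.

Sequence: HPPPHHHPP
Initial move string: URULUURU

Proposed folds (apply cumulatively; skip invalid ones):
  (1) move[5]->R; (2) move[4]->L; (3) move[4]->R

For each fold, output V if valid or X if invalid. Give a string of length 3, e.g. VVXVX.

Initial: URULUURU -> [(0, 0), (0, 1), (1, 1), (1, 2), (0, 2), (0, 3), (0, 4), (1, 4), (1, 5)]
Fold 1: move[5]->R => URULURRU VALID
Fold 2: move[4]->L => URULLRRU INVALID (collision), skipped
Fold 3: move[4]->R => URULRRRU INVALID (collision), skipped

Answer: VXX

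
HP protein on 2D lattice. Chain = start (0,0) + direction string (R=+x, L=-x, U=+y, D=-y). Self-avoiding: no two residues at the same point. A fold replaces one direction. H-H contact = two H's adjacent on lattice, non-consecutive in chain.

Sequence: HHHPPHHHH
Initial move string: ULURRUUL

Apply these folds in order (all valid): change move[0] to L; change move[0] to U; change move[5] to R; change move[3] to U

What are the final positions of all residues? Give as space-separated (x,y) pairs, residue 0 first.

Initial moves: ULURRUUL
Fold: move[0]->L => LLURRUUL (positions: [(0, 0), (-1, 0), (-2, 0), (-2, 1), (-1, 1), (0, 1), (0, 2), (0, 3), (-1, 3)])
Fold: move[0]->U => ULURRUUL (positions: [(0, 0), (0, 1), (-1, 1), (-1, 2), (0, 2), (1, 2), (1, 3), (1, 4), (0, 4)])
Fold: move[5]->R => ULURRRUL (positions: [(0, 0), (0, 1), (-1, 1), (-1, 2), (0, 2), (1, 2), (2, 2), (2, 3), (1, 3)])
Fold: move[3]->U => ULUURRUL (positions: [(0, 0), (0, 1), (-1, 1), (-1, 2), (-1, 3), (0, 3), (1, 3), (1, 4), (0, 4)])

Answer: (0,0) (0,1) (-1,1) (-1,2) (-1,3) (0,3) (1,3) (1,4) (0,4)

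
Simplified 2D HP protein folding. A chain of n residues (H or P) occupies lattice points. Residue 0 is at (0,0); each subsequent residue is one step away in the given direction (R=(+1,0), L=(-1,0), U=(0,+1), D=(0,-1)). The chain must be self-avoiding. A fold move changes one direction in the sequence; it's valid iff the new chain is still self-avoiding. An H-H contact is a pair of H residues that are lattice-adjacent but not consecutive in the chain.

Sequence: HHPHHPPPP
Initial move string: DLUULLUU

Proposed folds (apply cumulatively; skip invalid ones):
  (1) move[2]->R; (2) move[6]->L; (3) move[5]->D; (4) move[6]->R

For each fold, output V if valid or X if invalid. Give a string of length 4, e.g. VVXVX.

Answer: XVVX

Derivation:
Initial: DLUULLUU -> [(0, 0), (0, -1), (-1, -1), (-1, 0), (-1, 1), (-2, 1), (-3, 1), (-3, 2), (-3, 3)]
Fold 1: move[2]->R => DLRULLUU INVALID (collision), skipped
Fold 2: move[6]->L => DLUULLLU VALID
Fold 3: move[5]->D => DLUULDLU VALID
Fold 4: move[6]->R => DLUULDRU INVALID (collision), skipped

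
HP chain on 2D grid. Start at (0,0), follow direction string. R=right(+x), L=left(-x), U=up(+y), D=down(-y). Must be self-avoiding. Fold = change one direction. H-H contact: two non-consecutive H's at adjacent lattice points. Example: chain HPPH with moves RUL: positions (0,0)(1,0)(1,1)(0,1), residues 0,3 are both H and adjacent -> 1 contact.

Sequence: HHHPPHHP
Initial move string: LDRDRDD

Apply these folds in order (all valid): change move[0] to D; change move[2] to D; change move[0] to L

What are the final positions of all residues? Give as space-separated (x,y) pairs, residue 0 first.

Initial moves: LDRDRDD
Fold: move[0]->D => DDRDRDD (positions: [(0, 0), (0, -1), (0, -2), (1, -2), (1, -3), (2, -3), (2, -4), (2, -5)])
Fold: move[2]->D => DDDDRDD (positions: [(0, 0), (0, -1), (0, -2), (0, -3), (0, -4), (1, -4), (1, -5), (1, -6)])
Fold: move[0]->L => LDDDRDD (positions: [(0, 0), (-1, 0), (-1, -1), (-1, -2), (-1, -3), (0, -3), (0, -4), (0, -5)])

Answer: (0,0) (-1,0) (-1,-1) (-1,-2) (-1,-3) (0,-3) (0,-4) (0,-5)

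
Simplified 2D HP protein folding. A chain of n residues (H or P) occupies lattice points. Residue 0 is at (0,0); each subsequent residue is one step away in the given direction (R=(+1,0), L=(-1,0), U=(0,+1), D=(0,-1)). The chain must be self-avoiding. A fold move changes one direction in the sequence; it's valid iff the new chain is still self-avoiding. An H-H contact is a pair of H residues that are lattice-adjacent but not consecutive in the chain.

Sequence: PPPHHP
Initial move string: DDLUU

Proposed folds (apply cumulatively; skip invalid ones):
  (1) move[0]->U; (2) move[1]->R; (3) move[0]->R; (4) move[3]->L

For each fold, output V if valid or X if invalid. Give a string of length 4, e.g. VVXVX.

Answer: XXXV

Derivation:
Initial: DDLUU -> [(0, 0), (0, -1), (0, -2), (-1, -2), (-1, -1), (-1, 0)]
Fold 1: move[0]->U => UDLUU INVALID (collision), skipped
Fold 2: move[1]->R => DRLUU INVALID (collision), skipped
Fold 3: move[0]->R => RDLUU INVALID (collision), skipped
Fold 4: move[3]->L => DDLLU VALID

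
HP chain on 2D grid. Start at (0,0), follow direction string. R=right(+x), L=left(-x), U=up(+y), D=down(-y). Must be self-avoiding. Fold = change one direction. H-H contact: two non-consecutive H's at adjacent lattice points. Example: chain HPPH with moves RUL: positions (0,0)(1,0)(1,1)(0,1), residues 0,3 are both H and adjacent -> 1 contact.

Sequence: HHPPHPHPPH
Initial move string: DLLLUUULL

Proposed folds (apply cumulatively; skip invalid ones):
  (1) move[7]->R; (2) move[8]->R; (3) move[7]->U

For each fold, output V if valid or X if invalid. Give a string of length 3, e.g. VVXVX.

Initial: DLLLUUULL -> [(0, 0), (0, -1), (-1, -1), (-2, -1), (-3, -1), (-3, 0), (-3, 1), (-3, 2), (-4, 2), (-5, 2)]
Fold 1: move[7]->R => DLLLUUURL INVALID (collision), skipped
Fold 2: move[8]->R => DLLLUUULR INVALID (collision), skipped
Fold 3: move[7]->U => DLLLUUUUL VALID

Answer: XXV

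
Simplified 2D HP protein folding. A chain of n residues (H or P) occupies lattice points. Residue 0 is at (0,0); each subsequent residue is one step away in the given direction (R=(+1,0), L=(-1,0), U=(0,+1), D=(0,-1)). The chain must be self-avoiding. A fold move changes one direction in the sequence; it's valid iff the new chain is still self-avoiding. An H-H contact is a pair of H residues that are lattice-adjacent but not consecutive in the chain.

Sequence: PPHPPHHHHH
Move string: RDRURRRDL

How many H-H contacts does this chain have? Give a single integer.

Positions: [(0, 0), (1, 0), (1, -1), (2, -1), (2, 0), (3, 0), (4, 0), (5, 0), (5, -1), (4, -1)]
H-H contact: residue 6 @(4,0) - residue 9 @(4, -1)

Answer: 1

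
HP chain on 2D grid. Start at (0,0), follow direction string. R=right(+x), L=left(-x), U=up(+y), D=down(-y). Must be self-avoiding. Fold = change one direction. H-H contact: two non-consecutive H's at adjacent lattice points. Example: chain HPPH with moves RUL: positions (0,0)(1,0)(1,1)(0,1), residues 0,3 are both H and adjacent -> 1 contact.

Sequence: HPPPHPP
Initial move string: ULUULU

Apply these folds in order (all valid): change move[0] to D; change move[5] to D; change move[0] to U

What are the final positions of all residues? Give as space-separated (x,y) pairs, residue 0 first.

Initial moves: ULUULU
Fold: move[0]->D => DLUULU (positions: [(0, 0), (0, -1), (-1, -1), (-1, 0), (-1, 1), (-2, 1), (-2, 2)])
Fold: move[5]->D => DLUULD (positions: [(0, 0), (0, -1), (-1, -1), (-1, 0), (-1, 1), (-2, 1), (-2, 0)])
Fold: move[0]->U => ULUULD (positions: [(0, 0), (0, 1), (-1, 1), (-1, 2), (-1, 3), (-2, 3), (-2, 2)])

Answer: (0,0) (0,1) (-1,1) (-1,2) (-1,3) (-2,3) (-2,2)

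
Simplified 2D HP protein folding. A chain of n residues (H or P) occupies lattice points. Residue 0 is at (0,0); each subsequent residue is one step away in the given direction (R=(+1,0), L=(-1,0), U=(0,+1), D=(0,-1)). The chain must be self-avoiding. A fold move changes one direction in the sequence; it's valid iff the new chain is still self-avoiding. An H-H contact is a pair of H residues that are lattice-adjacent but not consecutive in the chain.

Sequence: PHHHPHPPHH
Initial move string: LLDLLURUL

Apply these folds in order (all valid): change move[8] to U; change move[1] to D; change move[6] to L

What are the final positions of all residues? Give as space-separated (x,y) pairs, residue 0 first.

Initial moves: LLDLLURUL
Fold: move[8]->U => LLDLLURUU (positions: [(0, 0), (-1, 0), (-2, 0), (-2, -1), (-3, -1), (-4, -1), (-4, 0), (-3, 0), (-3, 1), (-3, 2)])
Fold: move[1]->D => LDDLLURUU (positions: [(0, 0), (-1, 0), (-1, -1), (-1, -2), (-2, -2), (-3, -2), (-3, -1), (-2, -1), (-2, 0), (-2, 1)])
Fold: move[6]->L => LDDLLULUU (positions: [(0, 0), (-1, 0), (-1, -1), (-1, -2), (-2, -2), (-3, -2), (-3, -1), (-4, -1), (-4, 0), (-4, 1)])

Answer: (0,0) (-1,0) (-1,-1) (-1,-2) (-2,-2) (-3,-2) (-3,-1) (-4,-1) (-4,0) (-4,1)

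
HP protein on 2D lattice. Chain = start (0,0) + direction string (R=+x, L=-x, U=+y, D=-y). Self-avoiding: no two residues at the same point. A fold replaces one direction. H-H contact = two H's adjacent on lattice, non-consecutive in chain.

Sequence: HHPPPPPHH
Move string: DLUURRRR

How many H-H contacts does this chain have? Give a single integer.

Answer: 0

Derivation:
Positions: [(0, 0), (0, -1), (-1, -1), (-1, 0), (-1, 1), (0, 1), (1, 1), (2, 1), (3, 1)]
No H-H contacts found.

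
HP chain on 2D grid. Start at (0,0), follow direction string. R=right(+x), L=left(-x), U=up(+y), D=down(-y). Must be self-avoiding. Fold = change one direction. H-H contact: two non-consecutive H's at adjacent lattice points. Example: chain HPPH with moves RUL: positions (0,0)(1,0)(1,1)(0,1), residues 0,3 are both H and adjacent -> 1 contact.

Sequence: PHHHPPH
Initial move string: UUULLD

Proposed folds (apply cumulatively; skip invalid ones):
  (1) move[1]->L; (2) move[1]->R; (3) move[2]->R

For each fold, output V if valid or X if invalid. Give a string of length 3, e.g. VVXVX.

Initial: UUULLD -> [(0, 0), (0, 1), (0, 2), (0, 3), (-1, 3), (-2, 3), (-2, 2)]
Fold 1: move[1]->L => ULULLD VALID
Fold 2: move[1]->R => URULLD VALID
Fold 3: move[2]->R => URRLLD INVALID (collision), skipped

Answer: VVX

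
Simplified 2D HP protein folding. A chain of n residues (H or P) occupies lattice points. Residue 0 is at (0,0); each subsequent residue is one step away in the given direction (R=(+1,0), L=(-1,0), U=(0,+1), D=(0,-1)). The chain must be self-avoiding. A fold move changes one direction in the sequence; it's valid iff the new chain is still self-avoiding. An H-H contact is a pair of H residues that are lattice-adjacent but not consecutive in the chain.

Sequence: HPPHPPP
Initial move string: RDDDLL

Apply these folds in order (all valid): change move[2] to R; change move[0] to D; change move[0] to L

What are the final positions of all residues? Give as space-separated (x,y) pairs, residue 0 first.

Initial moves: RDDDLL
Fold: move[2]->R => RDRDLL (positions: [(0, 0), (1, 0), (1, -1), (2, -1), (2, -2), (1, -2), (0, -2)])
Fold: move[0]->D => DDRDLL (positions: [(0, 0), (0, -1), (0, -2), (1, -2), (1, -3), (0, -3), (-1, -3)])
Fold: move[0]->L => LDRDLL (positions: [(0, 0), (-1, 0), (-1, -1), (0, -1), (0, -2), (-1, -2), (-2, -2)])

Answer: (0,0) (-1,0) (-1,-1) (0,-1) (0,-2) (-1,-2) (-2,-2)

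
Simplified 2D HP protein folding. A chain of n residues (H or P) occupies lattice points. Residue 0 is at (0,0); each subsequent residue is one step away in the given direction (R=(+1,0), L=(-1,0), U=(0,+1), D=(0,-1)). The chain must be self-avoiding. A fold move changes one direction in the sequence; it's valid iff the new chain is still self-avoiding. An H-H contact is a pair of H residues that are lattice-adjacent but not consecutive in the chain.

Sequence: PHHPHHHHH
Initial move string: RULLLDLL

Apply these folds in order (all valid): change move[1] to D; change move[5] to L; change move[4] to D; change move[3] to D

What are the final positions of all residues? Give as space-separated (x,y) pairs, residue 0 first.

Initial moves: RULLLDLL
Fold: move[1]->D => RDLLLDLL (positions: [(0, 0), (1, 0), (1, -1), (0, -1), (-1, -1), (-2, -1), (-2, -2), (-3, -2), (-4, -2)])
Fold: move[5]->L => RDLLLLLL (positions: [(0, 0), (1, 0), (1, -1), (0, -1), (-1, -1), (-2, -1), (-3, -1), (-4, -1), (-5, -1)])
Fold: move[4]->D => RDLLDLLL (positions: [(0, 0), (1, 0), (1, -1), (0, -1), (-1, -1), (-1, -2), (-2, -2), (-3, -2), (-4, -2)])
Fold: move[3]->D => RDLDDLLL (positions: [(0, 0), (1, 0), (1, -1), (0, -1), (0, -2), (0, -3), (-1, -3), (-2, -3), (-3, -3)])

Answer: (0,0) (1,0) (1,-1) (0,-1) (0,-2) (0,-3) (-1,-3) (-2,-3) (-3,-3)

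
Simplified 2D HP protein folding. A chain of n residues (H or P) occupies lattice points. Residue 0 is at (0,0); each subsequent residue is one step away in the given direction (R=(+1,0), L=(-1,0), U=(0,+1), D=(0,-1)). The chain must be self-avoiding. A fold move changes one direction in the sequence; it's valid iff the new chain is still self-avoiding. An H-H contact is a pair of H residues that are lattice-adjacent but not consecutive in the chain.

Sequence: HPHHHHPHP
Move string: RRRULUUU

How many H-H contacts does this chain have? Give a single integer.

Answer: 1

Derivation:
Positions: [(0, 0), (1, 0), (2, 0), (3, 0), (3, 1), (2, 1), (2, 2), (2, 3), (2, 4)]
H-H contact: residue 2 @(2,0) - residue 5 @(2, 1)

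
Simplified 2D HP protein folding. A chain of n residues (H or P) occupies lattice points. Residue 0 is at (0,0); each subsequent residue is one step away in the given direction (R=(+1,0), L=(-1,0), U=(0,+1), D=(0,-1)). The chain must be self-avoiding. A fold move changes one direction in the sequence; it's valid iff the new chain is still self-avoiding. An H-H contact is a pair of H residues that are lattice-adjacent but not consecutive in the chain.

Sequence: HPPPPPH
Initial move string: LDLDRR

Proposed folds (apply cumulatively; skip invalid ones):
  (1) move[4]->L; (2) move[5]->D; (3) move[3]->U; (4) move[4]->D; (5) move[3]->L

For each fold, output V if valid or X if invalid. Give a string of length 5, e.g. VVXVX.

Answer: XVXVV

Derivation:
Initial: LDLDRR -> [(0, 0), (-1, 0), (-1, -1), (-2, -1), (-2, -2), (-1, -2), (0, -2)]
Fold 1: move[4]->L => LDLDLR INVALID (collision), skipped
Fold 2: move[5]->D => LDLDRD VALID
Fold 3: move[3]->U => LDLURD INVALID (collision), skipped
Fold 4: move[4]->D => LDLDDD VALID
Fold 5: move[3]->L => LDLLDD VALID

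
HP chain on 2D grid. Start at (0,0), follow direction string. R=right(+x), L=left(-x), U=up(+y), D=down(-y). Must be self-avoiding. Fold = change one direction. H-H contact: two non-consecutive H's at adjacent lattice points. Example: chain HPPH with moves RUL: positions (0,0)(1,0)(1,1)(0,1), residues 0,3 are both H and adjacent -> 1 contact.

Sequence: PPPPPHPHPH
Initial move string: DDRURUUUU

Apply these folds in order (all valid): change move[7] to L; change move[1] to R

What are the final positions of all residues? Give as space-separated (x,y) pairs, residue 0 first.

Answer: (0,0) (0,-1) (1,-1) (2,-1) (2,0) (3,0) (3,1) (3,2) (2,2) (2,3)

Derivation:
Initial moves: DDRURUUUU
Fold: move[7]->L => DDRURUULU (positions: [(0, 0), (0, -1), (0, -2), (1, -2), (1, -1), (2, -1), (2, 0), (2, 1), (1, 1), (1, 2)])
Fold: move[1]->R => DRRURUULU (positions: [(0, 0), (0, -1), (1, -1), (2, -1), (2, 0), (3, 0), (3, 1), (3, 2), (2, 2), (2, 3)])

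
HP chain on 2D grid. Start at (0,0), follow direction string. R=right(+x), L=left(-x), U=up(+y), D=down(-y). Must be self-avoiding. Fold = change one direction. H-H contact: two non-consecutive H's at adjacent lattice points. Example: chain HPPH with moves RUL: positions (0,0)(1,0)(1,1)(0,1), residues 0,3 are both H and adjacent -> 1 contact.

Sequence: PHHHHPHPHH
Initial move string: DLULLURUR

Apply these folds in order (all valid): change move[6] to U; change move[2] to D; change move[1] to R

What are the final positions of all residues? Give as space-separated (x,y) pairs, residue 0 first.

Answer: (0,0) (0,-1) (1,-1) (1,-2) (0,-2) (-1,-2) (-1,-1) (-1,0) (-1,1) (0,1)

Derivation:
Initial moves: DLULLURUR
Fold: move[6]->U => DLULLUUUR (positions: [(0, 0), (0, -1), (-1, -1), (-1, 0), (-2, 0), (-3, 0), (-3, 1), (-3, 2), (-3, 3), (-2, 3)])
Fold: move[2]->D => DLDLLUUUR (positions: [(0, 0), (0, -1), (-1, -1), (-1, -2), (-2, -2), (-3, -2), (-3, -1), (-3, 0), (-3, 1), (-2, 1)])
Fold: move[1]->R => DRDLLUUUR (positions: [(0, 0), (0, -1), (1, -1), (1, -2), (0, -2), (-1, -2), (-1, -1), (-1, 0), (-1, 1), (0, 1)])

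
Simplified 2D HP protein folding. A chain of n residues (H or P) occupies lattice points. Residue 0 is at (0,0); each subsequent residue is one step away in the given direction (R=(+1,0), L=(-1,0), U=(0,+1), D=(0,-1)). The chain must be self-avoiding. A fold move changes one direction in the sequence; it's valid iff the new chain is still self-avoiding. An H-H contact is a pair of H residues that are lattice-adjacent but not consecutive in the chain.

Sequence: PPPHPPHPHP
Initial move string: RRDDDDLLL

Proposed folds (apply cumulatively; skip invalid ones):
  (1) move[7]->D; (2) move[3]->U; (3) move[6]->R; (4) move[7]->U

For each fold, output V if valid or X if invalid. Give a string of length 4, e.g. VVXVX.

Answer: VXVX

Derivation:
Initial: RRDDDDLLL -> [(0, 0), (1, 0), (2, 0), (2, -1), (2, -2), (2, -3), (2, -4), (1, -4), (0, -4), (-1, -4)]
Fold 1: move[7]->D => RRDDDDLDL VALID
Fold 2: move[3]->U => RRDUDDLDL INVALID (collision), skipped
Fold 3: move[6]->R => RRDDDDRDL VALID
Fold 4: move[7]->U => RRDDDDRUL INVALID (collision), skipped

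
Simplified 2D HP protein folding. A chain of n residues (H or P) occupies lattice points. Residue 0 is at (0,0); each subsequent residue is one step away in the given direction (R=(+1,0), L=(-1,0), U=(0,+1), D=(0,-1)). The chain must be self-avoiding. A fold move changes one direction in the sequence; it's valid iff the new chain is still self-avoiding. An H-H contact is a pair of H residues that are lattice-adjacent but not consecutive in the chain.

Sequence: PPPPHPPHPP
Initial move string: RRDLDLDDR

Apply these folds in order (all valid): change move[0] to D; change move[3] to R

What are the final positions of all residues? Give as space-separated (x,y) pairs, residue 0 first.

Initial moves: RRDLDLDDR
Fold: move[0]->D => DRDLDLDDR (positions: [(0, 0), (0, -1), (1, -1), (1, -2), (0, -2), (0, -3), (-1, -3), (-1, -4), (-1, -5), (0, -5)])
Fold: move[3]->R => DRDRDLDDR (positions: [(0, 0), (0, -1), (1, -1), (1, -2), (2, -2), (2, -3), (1, -3), (1, -4), (1, -5), (2, -5)])

Answer: (0,0) (0,-1) (1,-1) (1,-2) (2,-2) (2,-3) (1,-3) (1,-4) (1,-5) (2,-5)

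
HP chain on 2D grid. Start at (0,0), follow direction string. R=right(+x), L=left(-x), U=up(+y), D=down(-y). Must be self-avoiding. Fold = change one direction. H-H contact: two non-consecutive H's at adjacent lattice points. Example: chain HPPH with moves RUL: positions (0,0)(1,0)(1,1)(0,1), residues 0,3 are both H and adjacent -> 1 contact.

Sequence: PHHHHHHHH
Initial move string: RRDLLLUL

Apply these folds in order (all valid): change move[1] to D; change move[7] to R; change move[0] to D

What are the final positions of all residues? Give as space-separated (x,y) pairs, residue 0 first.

Initial moves: RRDLLLUL
Fold: move[1]->D => RDDLLLUL (positions: [(0, 0), (1, 0), (1, -1), (1, -2), (0, -2), (-1, -2), (-2, -2), (-2, -1), (-3, -1)])
Fold: move[7]->R => RDDLLLUR (positions: [(0, 0), (1, 0), (1, -1), (1, -2), (0, -2), (-1, -2), (-2, -2), (-2, -1), (-1, -1)])
Fold: move[0]->D => DDDLLLUR (positions: [(0, 0), (0, -1), (0, -2), (0, -3), (-1, -3), (-2, -3), (-3, -3), (-3, -2), (-2, -2)])

Answer: (0,0) (0,-1) (0,-2) (0,-3) (-1,-3) (-2,-3) (-3,-3) (-3,-2) (-2,-2)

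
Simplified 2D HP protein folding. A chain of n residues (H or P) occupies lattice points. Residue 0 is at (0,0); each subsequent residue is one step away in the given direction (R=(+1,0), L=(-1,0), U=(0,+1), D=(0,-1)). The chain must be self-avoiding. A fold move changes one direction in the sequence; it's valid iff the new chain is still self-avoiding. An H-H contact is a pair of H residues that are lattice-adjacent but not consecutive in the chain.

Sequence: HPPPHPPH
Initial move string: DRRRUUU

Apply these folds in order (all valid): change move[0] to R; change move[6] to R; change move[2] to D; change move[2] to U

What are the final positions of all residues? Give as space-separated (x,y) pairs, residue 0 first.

Answer: (0,0) (1,0) (2,0) (2,1) (3,1) (3,2) (3,3) (4,3)

Derivation:
Initial moves: DRRRUUU
Fold: move[0]->R => RRRRUUU (positions: [(0, 0), (1, 0), (2, 0), (3, 0), (4, 0), (4, 1), (4, 2), (4, 3)])
Fold: move[6]->R => RRRRUUR (positions: [(0, 0), (1, 0), (2, 0), (3, 0), (4, 0), (4, 1), (4, 2), (5, 2)])
Fold: move[2]->D => RRDRUUR (positions: [(0, 0), (1, 0), (2, 0), (2, -1), (3, -1), (3, 0), (3, 1), (4, 1)])
Fold: move[2]->U => RRURUUR (positions: [(0, 0), (1, 0), (2, 0), (2, 1), (3, 1), (3, 2), (3, 3), (4, 3)])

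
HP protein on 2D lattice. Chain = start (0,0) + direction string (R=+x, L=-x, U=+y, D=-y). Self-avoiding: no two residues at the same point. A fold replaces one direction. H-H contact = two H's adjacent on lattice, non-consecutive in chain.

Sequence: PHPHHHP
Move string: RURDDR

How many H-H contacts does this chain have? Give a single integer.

Positions: [(0, 0), (1, 0), (1, 1), (2, 1), (2, 0), (2, -1), (3, -1)]
H-H contact: residue 1 @(1,0) - residue 4 @(2, 0)

Answer: 1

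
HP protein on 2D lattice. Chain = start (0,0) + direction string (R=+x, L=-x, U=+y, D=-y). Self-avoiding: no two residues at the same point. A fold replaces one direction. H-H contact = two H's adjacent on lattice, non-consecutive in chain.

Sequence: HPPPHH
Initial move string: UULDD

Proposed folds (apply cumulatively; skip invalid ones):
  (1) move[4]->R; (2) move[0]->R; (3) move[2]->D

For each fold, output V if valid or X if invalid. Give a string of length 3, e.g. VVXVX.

Answer: XXX

Derivation:
Initial: UULDD -> [(0, 0), (0, 1), (0, 2), (-1, 2), (-1, 1), (-1, 0)]
Fold 1: move[4]->R => UULDR INVALID (collision), skipped
Fold 2: move[0]->R => RULDD INVALID (collision), skipped
Fold 3: move[2]->D => UUDDD INVALID (collision), skipped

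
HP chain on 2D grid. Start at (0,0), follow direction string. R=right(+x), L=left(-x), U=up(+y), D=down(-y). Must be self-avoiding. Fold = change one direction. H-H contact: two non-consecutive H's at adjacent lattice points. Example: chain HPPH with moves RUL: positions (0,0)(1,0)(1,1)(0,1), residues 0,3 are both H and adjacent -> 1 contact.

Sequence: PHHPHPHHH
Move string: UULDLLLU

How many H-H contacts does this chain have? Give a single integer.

Positions: [(0, 0), (0, 1), (0, 2), (-1, 2), (-1, 1), (-2, 1), (-3, 1), (-4, 1), (-4, 2)]
H-H contact: residue 1 @(0,1) - residue 4 @(-1, 1)

Answer: 1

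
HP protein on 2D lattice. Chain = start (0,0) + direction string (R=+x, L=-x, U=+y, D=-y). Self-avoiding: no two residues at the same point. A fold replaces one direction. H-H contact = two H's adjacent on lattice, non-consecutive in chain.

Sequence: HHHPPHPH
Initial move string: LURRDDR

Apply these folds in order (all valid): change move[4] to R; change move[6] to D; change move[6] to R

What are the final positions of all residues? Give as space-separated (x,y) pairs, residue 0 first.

Answer: (0,0) (-1,0) (-1,1) (0,1) (1,1) (2,1) (2,0) (3,0)

Derivation:
Initial moves: LURRDDR
Fold: move[4]->R => LURRRDR (positions: [(0, 0), (-1, 0), (-1, 1), (0, 1), (1, 1), (2, 1), (2, 0), (3, 0)])
Fold: move[6]->D => LURRRDD (positions: [(0, 0), (-1, 0), (-1, 1), (0, 1), (1, 1), (2, 1), (2, 0), (2, -1)])
Fold: move[6]->R => LURRRDR (positions: [(0, 0), (-1, 0), (-1, 1), (0, 1), (1, 1), (2, 1), (2, 0), (3, 0)])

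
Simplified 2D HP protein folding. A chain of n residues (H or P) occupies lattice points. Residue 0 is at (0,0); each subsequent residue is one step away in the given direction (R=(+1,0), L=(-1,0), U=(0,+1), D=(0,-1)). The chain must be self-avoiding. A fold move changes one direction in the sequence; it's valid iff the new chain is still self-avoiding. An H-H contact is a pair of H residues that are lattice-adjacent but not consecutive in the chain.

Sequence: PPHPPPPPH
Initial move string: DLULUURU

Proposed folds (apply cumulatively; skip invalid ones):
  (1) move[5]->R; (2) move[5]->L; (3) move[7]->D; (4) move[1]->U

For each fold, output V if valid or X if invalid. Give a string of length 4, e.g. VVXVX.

Answer: VXXX

Derivation:
Initial: DLULUURU -> [(0, 0), (0, -1), (-1, -1), (-1, 0), (-2, 0), (-2, 1), (-2, 2), (-1, 2), (-1, 3)]
Fold 1: move[5]->R => DLULURRU VALID
Fold 2: move[5]->L => DLULULRU INVALID (collision), skipped
Fold 3: move[7]->D => DLULURRD INVALID (collision), skipped
Fold 4: move[1]->U => DUULURRU INVALID (collision), skipped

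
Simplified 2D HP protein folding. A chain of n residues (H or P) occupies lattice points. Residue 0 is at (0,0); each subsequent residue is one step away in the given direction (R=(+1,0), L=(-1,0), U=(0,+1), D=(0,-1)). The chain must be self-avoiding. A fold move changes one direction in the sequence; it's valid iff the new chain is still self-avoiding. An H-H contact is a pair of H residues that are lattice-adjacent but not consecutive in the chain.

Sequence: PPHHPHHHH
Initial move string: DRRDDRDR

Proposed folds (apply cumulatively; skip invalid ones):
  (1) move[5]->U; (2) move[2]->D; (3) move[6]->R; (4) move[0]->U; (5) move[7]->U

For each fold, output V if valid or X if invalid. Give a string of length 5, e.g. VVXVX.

Answer: XVVVV

Derivation:
Initial: DRRDDRDR -> [(0, 0), (0, -1), (1, -1), (2, -1), (2, -2), (2, -3), (3, -3), (3, -4), (4, -4)]
Fold 1: move[5]->U => DRRDDUDR INVALID (collision), skipped
Fold 2: move[2]->D => DRDDDRDR VALID
Fold 3: move[6]->R => DRDDDRRR VALID
Fold 4: move[0]->U => URDDDRRR VALID
Fold 5: move[7]->U => URDDDRRU VALID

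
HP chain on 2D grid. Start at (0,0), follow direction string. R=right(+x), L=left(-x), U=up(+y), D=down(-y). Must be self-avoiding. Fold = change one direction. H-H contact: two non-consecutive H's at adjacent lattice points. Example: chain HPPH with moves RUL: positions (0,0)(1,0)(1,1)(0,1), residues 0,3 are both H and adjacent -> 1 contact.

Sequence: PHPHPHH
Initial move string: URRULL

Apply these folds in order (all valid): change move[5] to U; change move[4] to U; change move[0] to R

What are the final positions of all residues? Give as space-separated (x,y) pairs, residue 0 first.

Answer: (0,0) (1,0) (2,0) (3,0) (3,1) (3,2) (3,3)

Derivation:
Initial moves: URRULL
Fold: move[5]->U => URRULU (positions: [(0, 0), (0, 1), (1, 1), (2, 1), (2, 2), (1, 2), (1, 3)])
Fold: move[4]->U => URRUUU (positions: [(0, 0), (0, 1), (1, 1), (2, 1), (2, 2), (2, 3), (2, 4)])
Fold: move[0]->R => RRRUUU (positions: [(0, 0), (1, 0), (2, 0), (3, 0), (3, 1), (3, 2), (3, 3)])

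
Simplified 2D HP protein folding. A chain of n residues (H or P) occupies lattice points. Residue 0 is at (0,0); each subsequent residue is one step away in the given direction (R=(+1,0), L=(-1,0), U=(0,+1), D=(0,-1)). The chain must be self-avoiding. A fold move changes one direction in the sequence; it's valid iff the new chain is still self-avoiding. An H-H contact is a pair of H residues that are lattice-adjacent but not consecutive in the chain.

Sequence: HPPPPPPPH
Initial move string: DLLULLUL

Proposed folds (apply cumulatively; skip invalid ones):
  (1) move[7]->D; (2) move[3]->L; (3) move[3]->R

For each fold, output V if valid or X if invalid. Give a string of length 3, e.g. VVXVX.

Answer: XVX

Derivation:
Initial: DLLULLUL -> [(0, 0), (0, -1), (-1, -1), (-2, -1), (-2, 0), (-3, 0), (-4, 0), (-4, 1), (-5, 1)]
Fold 1: move[7]->D => DLLULLUD INVALID (collision), skipped
Fold 2: move[3]->L => DLLLLLUL VALID
Fold 3: move[3]->R => DLLRLLUL INVALID (collision), skipped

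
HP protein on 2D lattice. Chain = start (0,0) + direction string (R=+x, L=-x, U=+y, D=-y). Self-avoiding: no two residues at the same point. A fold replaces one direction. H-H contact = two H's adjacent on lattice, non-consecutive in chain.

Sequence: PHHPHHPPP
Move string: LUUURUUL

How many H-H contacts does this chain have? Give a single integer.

Positions: [(0, 0), (-1, 0), (-1, 1), (-1, 2), (-1, 3), (0, 3), (0, 4), (0, 5), (-1, 5)]
No H-H contacts found.

Answer: 0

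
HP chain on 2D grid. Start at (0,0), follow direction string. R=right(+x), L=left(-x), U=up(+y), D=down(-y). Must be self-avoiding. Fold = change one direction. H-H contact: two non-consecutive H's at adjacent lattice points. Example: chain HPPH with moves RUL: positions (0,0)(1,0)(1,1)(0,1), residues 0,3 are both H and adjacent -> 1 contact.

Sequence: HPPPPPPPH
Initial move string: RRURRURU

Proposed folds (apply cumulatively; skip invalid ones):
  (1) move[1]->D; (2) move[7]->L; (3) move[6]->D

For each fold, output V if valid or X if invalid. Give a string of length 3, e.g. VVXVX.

Answer: XXX

Derivation:
Initial: RRURRURU -> [(0, 0), (1, 0), (2, 0), (2, 1), (3, 1), (4, 1), (4, 2), (5, 2), (5, 3)]
Fold 1: move[1]->D => RDURRURU INVALID (collision), skipped
Fold 2: move[7]->L => RRURRURL INVALID (collision), skipped
Fold 3: move[6]->D => RRURRUDU INVALID (collision), skipped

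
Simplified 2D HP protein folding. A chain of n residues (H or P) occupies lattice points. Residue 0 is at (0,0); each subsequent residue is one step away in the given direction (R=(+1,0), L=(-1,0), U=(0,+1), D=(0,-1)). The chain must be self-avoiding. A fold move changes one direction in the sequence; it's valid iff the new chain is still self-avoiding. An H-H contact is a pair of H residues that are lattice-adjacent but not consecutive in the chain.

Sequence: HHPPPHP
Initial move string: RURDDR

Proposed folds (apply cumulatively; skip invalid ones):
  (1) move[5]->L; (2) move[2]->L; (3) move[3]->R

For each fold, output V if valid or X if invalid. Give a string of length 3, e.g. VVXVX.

Answer: VXV

Derivation:
Initial: RURDDR -> [(0, 0), (1, 0), (1, 1), (2, 1), (2, 0), (2, -1), (3, -1)]
Fold 1: move[5]->L => RURDDL VALID
Fold 2: move[2]->L => RULDDL INVALID (collision), skipped
Fold 3: move[3]->R => RURRDL VALID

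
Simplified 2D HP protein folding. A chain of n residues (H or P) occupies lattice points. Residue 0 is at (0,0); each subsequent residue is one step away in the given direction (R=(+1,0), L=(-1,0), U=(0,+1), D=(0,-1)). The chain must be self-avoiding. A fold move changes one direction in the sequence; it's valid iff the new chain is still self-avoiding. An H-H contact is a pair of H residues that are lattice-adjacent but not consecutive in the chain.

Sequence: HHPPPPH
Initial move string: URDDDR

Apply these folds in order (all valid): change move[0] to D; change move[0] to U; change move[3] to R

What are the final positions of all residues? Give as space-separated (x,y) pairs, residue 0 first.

Answer: (0,0) (0,1) (1,1) (1,0) (2,0) (2,-1) (3,-1)

Derivation:
Initial moves: URDDDR
Fold: move[0]->D => DRDDDR (positions: [(0, 0), (0, -1), (1, -1), (1, -2), (1, -3), (1, -4), (2, -4)])
Fold: move[0]->U => URDDDR (positions: [(0, 0), (0, 1), (1, 1), (1, 0), (1, -1), (1, -2), (2, -2)])
Fold: move[3]->R => URDRDR (positions: [(0, 0), (0, 1), (1, 1), (1, 0), (2, 0), (2, -1), (3, -1)])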